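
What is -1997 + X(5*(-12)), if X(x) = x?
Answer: -2057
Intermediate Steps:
-1997 + X(5*(-12)) = -1997 + 5*(-12) = -1997 - 60 = -2057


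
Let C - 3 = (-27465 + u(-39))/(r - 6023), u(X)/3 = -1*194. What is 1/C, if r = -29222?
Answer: 35245/133782 ≈ 0.26345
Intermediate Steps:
u(X) = -582 (u(X) = 3*(-1*194) = 3*(-194) = -582)
C = 133782/35245 (C = 3 + (-27465 - 582)/(-29222 - 6023) = 3 - 28047/(-35245) = 3 - 28047*(-1/35245) = 3 + 28047/35245 = 133782/35245 ≈ 3.7958)
1/C = 1/(133782/35245) = 35245/133782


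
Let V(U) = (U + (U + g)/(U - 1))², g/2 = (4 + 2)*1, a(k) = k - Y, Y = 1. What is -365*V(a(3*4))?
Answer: -1291297/20 ≈ -64565.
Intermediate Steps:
a(k) = -1 + k (a(k) = k - 1*1 = k - 1 = -1 + k)
g = 12 (g = 2*((4 + 2)*1) = 2*(6*1) = 2*6 = 12)
V(U) = (U + (12 + U)/(-1 + U))² (V(U) = (U + (U + 12)/(U - 1))² = (U + (12 + U)/(-1 + U))²)
-365*V(a(3*4)) = -365*(12 + (-1 + 3*4)²)²/(-1 + (-1 + 3*4))² = -365*(12 + (-1 + 12)²)²/(-1 + (-1 + 12))² = -365*(12 + 11²)²/(-1 + 11)² = -365*(12 + 121)²/10² = -73*133²/20 = -73*17689/20 = -365*17689/100 = -1291297/20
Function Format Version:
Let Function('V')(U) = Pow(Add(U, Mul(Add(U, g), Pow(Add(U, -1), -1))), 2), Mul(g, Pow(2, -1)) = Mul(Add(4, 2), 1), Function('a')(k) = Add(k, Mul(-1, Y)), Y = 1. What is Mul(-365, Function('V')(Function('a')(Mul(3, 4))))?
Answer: Rational(-1291297, 20) ≈ -64565.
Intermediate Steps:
Function('a')(k) = Add(-1, k) (Function('a')(k) = Add(k, Mul(-1, 1)) = Add(k, -1) = Add(-1, k))
g = 12 (g = Mul(2, Mul(Add(4, 2), 1)) = Mul(2, Mul(6, 1)) = Mul(2, 6) = 12)
Function('V')(U) = Pow(Add(U, Mul(Pow(Add(-1, U), -1), Add(12, U))), 2) (Function('V')(U) = Pow(Add(U, Mul(Add(U, 12), Pow(Add(U, -1), -1))), 2) = Pow(Add(U, Mul(Add(12, U), Pow(Add(-1, U), -1))), 2) = Pow(Add(U, Mul(Pow(Add(-1, U), -1), Add(12, U))), 2))
Mul(-365, Function('V')(Function('a')(Mul(3, 4)))) = Mul(-365, Mul(Pow(Add(-1, Add(-1, Mul(3, 4))), -2), Pow(Add(12, Pow(Add(-1, Mul(3, 4)), 2)), 2))) = Mul(-365, Mul(Pow(Add(-1, Add(-1, 12)), -2), Pow(Add(12, Pow(Add(-1, 12), 2)), 2))) = Mul(-365, Mul(Pow(Add(-1, 11), -2), Pow(Add(12, Pow(11, 2)), 2))) = Mul(-365, Mul(Pow(10, -2), Pow(Add(12, 121), 2))) = Mul(-365, Mul(Rational(1, 100), Pow(133, 2))) = Mul(-365, Mul(Rational(1, 100), 17689)) = Mul(-365, Rational(17689, 100)) = Rational(-1291297, 20)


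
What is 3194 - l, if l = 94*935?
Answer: -84696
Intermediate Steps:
l = 87890
3194 - l = 3194 - 1*87890 = 3194 - 87890 = -84696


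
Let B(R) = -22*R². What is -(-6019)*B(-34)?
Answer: -153075208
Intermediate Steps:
-(-6019)*B(-34) = -(-6019)*(-22*(-34)²) = -(-6019)*(-22*1156) = -(-6019)*(-25432) = -1*153075208 = -153075208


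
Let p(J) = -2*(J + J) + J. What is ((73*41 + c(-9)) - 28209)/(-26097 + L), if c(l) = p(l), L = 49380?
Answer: -25189/23283 ≈ -1.0819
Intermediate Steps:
p(J) = -3*J (p(J) = -4*J + J = -3*J)
c(l) = -3*l
((73*41 + c(-9)) - 28209)/(-26097 + L) = ((73*41 - 3*(-9)) - 28209)/(-26097 + 49380) = ((2993 + 27) - 28209)/23283 = (3020 - 28209)*(1/23283) = -25189*1/23283 = -25189/23283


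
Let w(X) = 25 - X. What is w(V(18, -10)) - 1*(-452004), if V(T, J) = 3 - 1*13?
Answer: 452039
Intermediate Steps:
V(T, J) = -10 (V(T, J) = 3 - 13 = -10)
w(V(18, -10)) - 1*(-452004) = (25 - 1*(-10)) - 1*(-452004) = (25 + 10) + 452004 = 35 + 452004 = 452039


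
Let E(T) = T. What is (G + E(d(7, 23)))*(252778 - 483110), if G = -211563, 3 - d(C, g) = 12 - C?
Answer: 48730189580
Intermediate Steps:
d(C, g) = -9 + C (d(C, g) = 3 - (12 - C) = 3 + (-12 + C) = -9 + C)
(G + E(d(7, 23)))*(252778 - 483110) = (-211563 + (-9 + 7))*(252778 - 483110) = (-211563 - 2)*(-230332) = -211565*(-230332) = 48730189580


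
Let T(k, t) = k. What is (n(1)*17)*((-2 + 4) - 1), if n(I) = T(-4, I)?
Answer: -68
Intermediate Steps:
n(I) = -4
(n(1)*17)*((-2 + 4) - 1) = (-4*17)*((-2 + 4) - 1) = -68*(2 - 1) = -68*1 = -68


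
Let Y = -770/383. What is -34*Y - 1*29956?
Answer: -11446968/383 ≈ -29888.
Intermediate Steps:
Y = -770/383 (Y = -770*1/383 = -770/383 ≈ -2.0104)
-34*Y - 1*29956 = -34*(-770/383) - 1*29956 = 26180/383 - 29956 = -11446968/383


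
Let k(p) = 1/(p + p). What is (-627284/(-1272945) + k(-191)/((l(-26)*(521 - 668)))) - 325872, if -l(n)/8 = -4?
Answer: -248465131351281541/762463504320 ≈ -3.2587e+5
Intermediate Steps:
k(p) = 1/(2*p)
l(n) = 32 (l(n) = -8*(-4) = 32)
(-627284/(-1272945) + k(-191)/((l(-26)*(521 - 668)))) - 325872 = (-627284/(-1272945) + ((1/2)/(-191))/((32*(521 - 668)))) - 325872 = (-627284*(-1/1272945) + ((1/2)*(-1/191))/((32*(-147)))) - 325872 = (627284/1272945 - 1/382/(-4704)) - 325872 = (627284/1272945 - 1/382*(-1/4704)) - 325872 = (627284/1272945 + 1/1796928) - 325872 = 375728485499/762463504320 - 325872 = -248465131351281541/762463504320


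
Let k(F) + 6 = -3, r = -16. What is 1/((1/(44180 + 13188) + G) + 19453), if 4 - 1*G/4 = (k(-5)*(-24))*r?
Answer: 57368/1909952825 ≈ 3.0036e-5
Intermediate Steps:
k(F) = -9 (k(F) = -6 - 3 = -9)
G = 13840 (G = 16 - 4*(-9*(-24))*(-16) = 16 - 864*(-16) = 16 - 4*(-3456) = 16 + 13824 = 13840)
1/((1/(44180 + 13188) + G) + 19453) = 1/((1/(44180 + 13188) + 13840) + 19453) = 1/((1/57368 + 13840) + 19453) = 1/(793973121/57368 + 19453) = 1/(1909952825/57368) = 57368/1909952825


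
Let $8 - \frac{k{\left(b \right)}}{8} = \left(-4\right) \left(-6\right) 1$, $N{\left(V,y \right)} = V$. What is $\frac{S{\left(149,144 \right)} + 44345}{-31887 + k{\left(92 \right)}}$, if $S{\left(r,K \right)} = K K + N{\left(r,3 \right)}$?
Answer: $- \frac{13046}{6403} \approx -2.0375$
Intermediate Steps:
$k{\left(b \right)} = -128$ ($k{\left(b \right)} = 64 - 8 \left(-4\right) \left(-6\right) 1 = 64 - 8 \cdot 24 \cdot 1 = 64 - 192 = -128$)
$S{\left(r,K \right)} = r + K^{2}$ ($S{\left(r,K \right)} = K K + r = K^{2} + r = r + K^{2}$)
$\frac{S{\left(149,144 \right)} + 44345}{-31887 + k{\left(92 \right)}} = \frac{\left(149 + 144^{2}\right) + 44345}{-31887 - 128} = \frac{\left(149 + 20736\right) + 44345}{-32015} = \left(20885 + 44345\right) \left(- \frac{1}{32015}\right) = 65230 \left(- \frac{1}{32015}\right) = - \frac{13046}{6403}$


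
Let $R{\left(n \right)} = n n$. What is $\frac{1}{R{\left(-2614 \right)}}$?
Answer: $\frac{1}{6832996} \approx 1.4635 \cdot 10^{-7}$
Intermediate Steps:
$R{\left(n \right)} = n^{2}$
$\frac{1}{R{\left(-2614 \right)}} = \frac{1}{\left(-2614\right)^{2}} = \frac{1}{6832996}$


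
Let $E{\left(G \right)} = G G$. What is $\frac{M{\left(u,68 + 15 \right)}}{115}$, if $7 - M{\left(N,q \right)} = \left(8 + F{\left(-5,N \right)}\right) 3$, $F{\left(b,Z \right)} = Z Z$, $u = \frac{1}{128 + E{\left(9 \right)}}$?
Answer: $- \frac{148516}{1004663} \approx -0.14783$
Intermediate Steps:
$E{\left(G \right)} = G^{2}$
$u = \frac{1}{209}$ ($u = \frac{1}{128 + 9^{2}} = \frac{1}{128 + 81} = \frac{1}{209} \approx 0.0047847$)
$F{\left(b,Z \right)} = Z^{2}$
$M{\left(N,q \right)} = -17 - 3 N^{2}$ ($M{\left(N,q \right)} = 7 - \left(8 + N^{2}\right) 3 = 7 - \left(24 + 3 N^{2}\right) = -17 - 3 N^{2}$)
$\frac{M{\left(u,68 + 15 \right)}}{115} = \frac{-17 - \frac{3}{43681}}{115} = \left(-17 - \frac{3}{43681}\right) \frac{1}{115} = \left(- \frac{742580}{43681}\right) \frac{1}{115} = - \frac{148516}{1004663}$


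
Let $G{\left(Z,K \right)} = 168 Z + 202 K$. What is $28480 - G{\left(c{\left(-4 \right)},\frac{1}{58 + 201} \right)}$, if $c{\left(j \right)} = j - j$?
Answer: $\frac{7376118}{259} \approx 28479.0$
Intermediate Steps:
$c{\left(j \right)} = 0$
$28480 - G{\left(c{\left(-4 \right)},\frac{1}{58 + 201} \right)} = 28480 - \left(168 \cdot 0 + \frac{202}{58 + 201}\right) = 28480 - \left(0 + \frac{202}{259}\right) = 28480 - \frac{202}{259} = \frac{7376118}{259}$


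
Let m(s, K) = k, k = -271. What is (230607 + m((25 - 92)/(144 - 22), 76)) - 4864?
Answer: 225472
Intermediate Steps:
m(s, K) = -271
(230607 + m((25 - 92)/(144 - 22), 76)) - 4864 = (230607 - 271) - 4864 = 230336 - 4864 = 225472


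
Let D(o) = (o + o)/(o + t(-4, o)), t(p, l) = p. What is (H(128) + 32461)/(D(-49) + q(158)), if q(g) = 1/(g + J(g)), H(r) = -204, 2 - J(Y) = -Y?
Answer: 10257726/589 ≈ 17416.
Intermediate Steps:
J(Y) = 2 + Y (J(Y) = 2 - (-1)*Y = 2 + Y)
D(o) = 2*o/(-4 + o) (D(o) = (o + o)/(o - 4) = (2*o)/(-4 + o) = 2*o/(-4 + o))
q(g) = 1/(2 + 2*g) (q(g) = 1/(g + (2 + g)) = 1/(2 + 2*g))
(H(128) + 32461)/(D(-49) + q(158)) = (-204 + 32461)/(2*(-49)/(-4 - 49) + 1/(2*(1 + 158))) = 32257/(2*(-49)/(-53) + (½)/159) = 32257/(2*(-49)*(-1/53) + (½)*(1/159)) = 32257/(98/53 + 1/318) = 32257/(589/318) = 32257*(318/589) = 10257726/589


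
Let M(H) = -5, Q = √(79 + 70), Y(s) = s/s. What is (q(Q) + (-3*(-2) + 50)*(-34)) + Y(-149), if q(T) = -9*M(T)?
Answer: -1858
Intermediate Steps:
Y(s) = 1
Q = √149 ≈ 12.207
q(T) = 45 (q(T) = -9*(-5) = 45)
(q(Q) + (-3*(-2) + 50)*(-34)) + Y(-149) = (45 + (-3*(-2) + 50)*(-34)) + 1 = (45 + (6 + 50)*(-34)) + 1 = (45 + 56*(-34)) + 1 = (45 - 1904) + 1 = -1859 + 1 = -1858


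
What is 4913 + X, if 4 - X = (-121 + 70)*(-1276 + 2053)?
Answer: 44544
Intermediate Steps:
X = 39631 (X = 4 - (-121 + 70)*(-1276 + 2053) = 4 - (-51)*777 = 4 - 1*(-39627) = 4 + 39627 = 39631)
4913 + X = 4913 + 39631 = 44544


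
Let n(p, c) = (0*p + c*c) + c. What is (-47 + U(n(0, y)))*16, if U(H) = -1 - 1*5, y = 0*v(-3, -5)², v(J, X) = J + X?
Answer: -848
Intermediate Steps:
y = 0 (y = 0*(-3 - 5)² = 0*(-8)² = 0*64 = 0)
n(p, c) = c + c² (n(p, c) = (0 + c²) + c = c² + c = c + c²)
U(H) = -6 (U(H) = -1 - 5 = -6)
(-47 + U(n(0, y)))*16 = (-47 - 6)*16 = -53*16 = -848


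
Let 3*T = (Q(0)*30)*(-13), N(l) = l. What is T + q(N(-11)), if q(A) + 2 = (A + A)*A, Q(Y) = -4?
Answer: 760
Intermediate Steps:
q(A) = -2 + 2*A² (q(A) = -2 + (A + A)*A = -2 + (2*A)*A = -2 + 2*A²)
T = 520 (T = (-4*30*(-13))/3 = (-120*(-13))/3 = (⅓)*1560 = 520)
T + q(N(-11)) = 520 + (-2 + 2*(-11)²) = 520 + (-2 + 2*121) = 520 + (-2 + 242) = 520 + 240 = 760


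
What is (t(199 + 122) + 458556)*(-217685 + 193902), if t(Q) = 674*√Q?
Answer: -10905837348 - 16029742*√321 ≈ -1.1193e+10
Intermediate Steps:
(t(199 + 122) + 458556)*(-217685 + 193902) = (674*√(199 + 122) + 458556)*(-217685 + 193902) = (674*√321 + 458556)*(-23783) = (458556 + 674*√321)*(-23783) = -10905837348 - 16029742*√321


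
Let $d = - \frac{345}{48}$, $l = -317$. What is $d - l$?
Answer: $\frac{4957}{16} \approx 309.81$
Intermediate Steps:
$d = - \frac{115}{16}$ ($d = \left(-345\right) \frac{1}{48} = - \frac{115}{16} \approx -7.1875$)
$d - l = - \frac{115}{16} - -317 = - \frac{115}{16} + 317 = \frac{4957}{16}$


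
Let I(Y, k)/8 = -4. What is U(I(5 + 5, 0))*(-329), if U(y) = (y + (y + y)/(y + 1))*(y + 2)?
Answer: -9159360/31 ≈ -2.9546e+5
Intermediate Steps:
I(Y, k) = -32 (I(Y, k) = 8*(-4) = -32)
U(y) = (2 + y)*(y + 2*y/(1 + y)) (U(y) = (y + (2*y)/(1 + y))*(2 + y) = (y + 2*y/(1 + y))*(2 + y) = (2 + y)*(y + 2*y/(1 + y)))
U(I(5 + 5, 0))*(-329) = -32*(6 + (-32)² + 5*(-32))/(1 - 32)*(-329) = -32*(6 + 1024 - 160)/(-31)*(-329) = -32*(-1/31)*870*(-329) = (27840/31)*(-329) = -9159360/31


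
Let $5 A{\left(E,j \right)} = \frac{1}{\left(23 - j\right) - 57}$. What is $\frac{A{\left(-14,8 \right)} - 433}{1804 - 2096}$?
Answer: $\frac{90931}{61320} \approx 1.4829$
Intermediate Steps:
$A{\left(E,j \right)} = \frac{1}{5 \left(-34 - j\right)}$ ($A{\left(E,j \right)} = \frac{1}{5 \left(\left(23 - j\right) - 57\right)} = \frac{1}{5 \left(-34 - j\right)}$)
$\frac{A{\left(-14,8 \right)} - 433}{1804 - 2096} = \frac{- \frac{1}{170 + 5 \cdot 8} - 433}{1804 - 2096} = \frac{- \frac{1}{170 + 40} - 433}{-292} = \left(- \frac{1}{210} - 433\right) \left(- \frac{1}{292}\right) = \left(- \frac{90931}{210}\right) \left(- \frac{1}{292}\right) = \frac{90931}{61320}$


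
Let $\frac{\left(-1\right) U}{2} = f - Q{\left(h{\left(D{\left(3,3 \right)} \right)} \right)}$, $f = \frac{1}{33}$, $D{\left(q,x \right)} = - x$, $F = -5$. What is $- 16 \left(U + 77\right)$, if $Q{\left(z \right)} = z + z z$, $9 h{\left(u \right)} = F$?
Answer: $- \frac{1089808}{891} \approx -1223.1$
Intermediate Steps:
$h{\left(u \right)} = - \frac{5}{9}$ ($h{\left(u \right)} = \frac{1}{9} \left(-5\right) = - \frac{5}{9}$)
$Q{\left(z \right)} = z + z^{2}$
$f = \frac{1}{33} \approx 0.030303$
$U = - \frac{494}{891}$ ($U = - 2 \left(\frac{1}{33} - - \frac{5 \left(1 - \frac{5}{9}\right)}{9}\right) = - 2 \left(\frac{1}{33} - \left(- \frac{5}{9}\right) \frac{4}{9}\right) = - 2 \left(\frac{1}{33} - - \frac{20}{81}\right) = - 2 \left(\frac{1}{33} + \frac{20}{81}\right) = \left(-2\right) \frac{247}{891} = - \frac{494}{891} \approx -0.55443$)
$- 16 \left(U + 77\right) = - 16 \left(- \frac{494}{891} + 77\right) = \left(-16\right) \frac{68113}{891} = - \frac{1089808}{891}$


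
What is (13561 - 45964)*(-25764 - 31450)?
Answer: 1853905242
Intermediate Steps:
(13561 - 45964)*(-25764 - 31450) = -32403*(-57214) = 1853905242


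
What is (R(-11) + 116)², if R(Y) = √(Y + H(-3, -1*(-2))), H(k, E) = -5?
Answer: 13440 + 928*I ≈ 13440.0 + 928.0*I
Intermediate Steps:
R(Y) = √(-5 + Y) (R(Y) = √(Y - 5) = √(-5 + Y))
(R(-11) + 116)² = (√(-5 - 11) + 116)² = (√(-16) + 116)² = (4*I + 116)² = (116 + 4*I)²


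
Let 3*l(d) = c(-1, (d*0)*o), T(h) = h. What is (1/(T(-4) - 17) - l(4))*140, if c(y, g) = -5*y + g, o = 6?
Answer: -240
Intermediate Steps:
c(y, g) = g - 5*y
l(d) = 5/3 (l(d) = ((d*0)*6 - 5*(-1))/3 = (0*6 + 5)/3 = (0 + 5)/3 = (1/3)*5 = 5/3)
(1/(T(-4) - 17) - l(4))*140 = (1/(-4 - 17) - 1*5/3)*140 = (1/(-21) - 5/3)*140 = (-1/21 - 5/3)*140 = -12/7*140 = -240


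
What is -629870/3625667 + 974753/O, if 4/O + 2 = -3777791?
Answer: -13351210763815250523/14502668 ≈ -9.2060e+11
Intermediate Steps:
O = -4/3777793 (O = 4/(-2 - 3777791) = 4/(-3777793) = 4*(-1/3777793) = -4/3777793 ≈ -1.0588e-6)
-629870/3625667 + 974753/O = -629870/3625667 + 974753/(-4/3777793) = -629870*1/3625667 + 974753*(-3777793/4) = -629870/3625667 - 3682415060129/4 = -13351210763815250523/14502668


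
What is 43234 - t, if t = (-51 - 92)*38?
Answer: 48668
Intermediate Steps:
t = -5434 (t = -143*38 = -5434)
43234 - t = 43234 - 1*(-5434) = 43234 + 5434 = 48668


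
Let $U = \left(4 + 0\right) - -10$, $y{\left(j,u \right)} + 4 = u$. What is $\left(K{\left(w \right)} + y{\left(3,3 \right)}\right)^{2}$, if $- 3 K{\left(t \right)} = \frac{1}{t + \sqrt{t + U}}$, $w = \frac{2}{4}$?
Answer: $\frac{28793}{29241} + \frac{676 \sqrt{58}}{29241} \approx 1.1607$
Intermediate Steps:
$y{\left(j,u \right)} = -4 + u$
$w = \frac{1}{2}$ ($w = 2 \cdot \frac{1}{4} = \frac{1}{2} \approx 0.5$)
$U = 14$ ($U = 4 + 10 = 14$)
$K{\left(t \right)} = - \frac{1}{3 \left(t + \sqrt{14 + t}\right)}$ ($K{\left(t \right)} = - \frac{1}{3 \left(t + \sqrt{t + 14}\right)} = - \frac{1}{3 \left(t + \sqrt{14 + t}\right)}$)
$\left(K{\left(w \right)} + y{\left(3,3 \right)}\right)^{2} = \left(- \frac{1}{3 \cdot \frac{1}{2} + 3 \sqrt{14 + \frac{1}{2}}} + \left(-4 + 3\right)\right)^{2} = \left(- \frac{1}{\frac{3}{2} + 3 \sqrt{\frac{29}{2}}} - 1\right)^{2} = \left(- \frac{1}{\frac{3}{2} + 3 \frac{\sqrt{58}}{2}} - 1\right)^{2} = \left(- \frac{1}{\frac{3}{2} + \frac{3 \sqrt{58}}{2}} - 1\right)^{2} = \left(-1 - \frac{1}{\frac{3}{2} + \frac{3 \sqrt{58}}{2}}\right)^{2}$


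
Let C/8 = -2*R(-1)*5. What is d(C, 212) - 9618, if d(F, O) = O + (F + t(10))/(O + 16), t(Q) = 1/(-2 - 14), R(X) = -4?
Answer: -34307969/3648 ≈ -9404.6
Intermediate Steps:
t(Q) = -1/16 (t(Q) = 1/(-16) = -1/16)
C = 320 (C = 8*(-2*(-4)*5) = 8*(8*5) = 8*40 = 320)
d(F, O) = O + (-1/16 + F)/(16 + O) (d(F, O) = O + (F - 1/16)/(O + 16) = O + (-1/16 + F)/(16 + O))
d(C, 212) - 9618 = (-1/16 + 320 + 212**2 + 16*212)/(16 + 212) - 9618 = (-1/16 + 320 + 44944 + 3392)/228 - 9618 = (1/228)*(778495/16) - 9618 = 778495/3648 - 9618 = -34307969/3648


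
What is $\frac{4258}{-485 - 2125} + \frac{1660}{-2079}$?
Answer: $- \frac{732499}{301455} \approx -2.4299$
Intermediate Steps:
$\frac{4258}{-485 - 2125} + \frac{1660}{-2079} = \frac{4258}{-485 - 2125} + 1660 \left(- \frac{1}{2079}\right) = \frac{4258}{-2610} - \frac{1660}{2079} = 4258 \left(- \frac{1}{2610}\right) - \frac{1660}{2079} = - \frac{2129}{1305} - \frac{1660}{2079} = - \frac{732499}{301455}$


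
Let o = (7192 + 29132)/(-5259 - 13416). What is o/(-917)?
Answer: 4036/1902775 ≈ 0.0021211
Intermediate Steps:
o = -4036/2075 (o = 36324/(-18675) = 36324*(-1/18675) = -4036/2075 ≈ -1.9451)
o/(-917) = -4036/2075/(-917) = -4036/2075*(-1/917) = 4036/1902775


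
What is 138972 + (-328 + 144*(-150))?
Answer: 117044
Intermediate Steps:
138972 + (-328 + 144*(-150)) = 138972 + (-328 - 21600) = 138972 - 21928 = 117044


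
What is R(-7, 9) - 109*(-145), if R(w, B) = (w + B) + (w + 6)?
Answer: 15806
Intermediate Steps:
R(w, B) = 6 + B + 2*w (R(w, B) = (B + w) + (6 + w) = 6 + B + 2*w)
R(-7, 9) - 109*(-145) = (6 + 9 + 2*(-7)) - 109*(-145) = (6 + 9 - 14) + 15805 = 1 + 15805 = 15806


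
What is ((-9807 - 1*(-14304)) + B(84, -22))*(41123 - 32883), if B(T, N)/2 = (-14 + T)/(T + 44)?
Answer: 74128585/2 ≈ 3.7064e+7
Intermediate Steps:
B(T, N) = 2*(-14 + T)/(44 + T) (B(T, N) = 2*((-14 + T)/(T + 44)) = 2*((-14 + T)/(44 + T)) = 2*(-14 + T)/(44 + T))
((-9807 - 1*(-14304)) + B(84, -22))*(41123 - 32883) = ((-9807 - 1*(-14304)) + 2*(-14 + 84)/(44 + 84))*(41123 - 32883) = ((-9807 + 14304) + 2*70/128)*8240 = (4497 + 2*(1/128)*70)*8240 = (4497 + 35/32)*8240 = (143939/32)*8240 = 74128585/2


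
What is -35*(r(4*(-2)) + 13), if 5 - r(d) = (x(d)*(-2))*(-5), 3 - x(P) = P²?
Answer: -21980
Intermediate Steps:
x(P) = 3 - P²
r(d) = -25 + 10*d² (r(d) = 5 - (3 - d²)*(-2)*(-5) = 5 - (-6 + 2*d²)*(-5) = 5 - (30 - 10*d²) = 5 + (-30 + 10*d²) = -25 + 10*d²)
-35*(r(4*(-2)) + 13) = -35*((-25 + 10*(4*(-2))²) + 13) = -35*((-25 + 10*(-8)²) + 13) = -35*((-25 + 10*64) + 13) = -35*((-25 + 640) + 13) = -35*(615 + 13) = -35*628 = -21980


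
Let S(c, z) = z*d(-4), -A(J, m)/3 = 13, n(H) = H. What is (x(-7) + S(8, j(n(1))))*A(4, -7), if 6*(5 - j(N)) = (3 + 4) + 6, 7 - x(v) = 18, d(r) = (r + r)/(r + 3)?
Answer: -455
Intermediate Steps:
d(r) = 2*r/(3 + r) (d(r) = (2*r)/(3 + r) = 2*r/(3 + r))
x(v) = -11 (x(v) = 7 - 1*18 = 7 - 18 = -11)
A(J, m) = -39 (A(J, m) = -3*13 = -39)
j(N) = 17/6 (j(N) = 5 - ((3 + 4) + 6)/6 = 5 - (7 + 6)/6 = 5 - 1/6*13 = 5 - 13/6 = 17/6)
S(c, z) = 8*z (S(c, z) = z*(2*(-4)/(3 - 4)) = z*(2*(-4)/(-1)) = z*(2*(-4)*(-1)) = z*8 = 8*z)
(x(-7) + S(8, j(n(1))))*A(4, -7) = (-11 + 8*(17/6))*(-39) = (-11 + 68/3)*(-39) = (35/3)*(-39) = -455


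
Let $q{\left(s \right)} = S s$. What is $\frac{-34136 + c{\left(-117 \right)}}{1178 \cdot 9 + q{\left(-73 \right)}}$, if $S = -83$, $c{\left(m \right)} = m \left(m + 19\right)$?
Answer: $- \frac{22670}{16661} \approx -1.3607$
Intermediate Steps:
$c{\left(m \right)} = m \left(19 + m\right)$
$q{\left(s \right)} = - 83 s$
$\frac{-34136 + c{\left(-117 \right)}}{1178 \cdot 9 + q{\left(-73 \right)}} = \frac{-34136 - 117 \left(19 - 117\right)}{1178 \cdot 9 - -6059} = \frac{-34136 - -11466}{10602 + 6059} = \frac{-34136 + 11466}{16661} = \left(-22670\right) \frac{1}{16661} = - \frac{22670}{16661}$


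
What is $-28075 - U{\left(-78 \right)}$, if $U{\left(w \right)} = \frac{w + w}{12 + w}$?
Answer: $- \frac{308851}{11} \approx -28077.0$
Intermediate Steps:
$U{\left(w \right)} = \frac{2 w}{12 + w}$
$-28075 - U{\left(-78 \right)} = -28075 - 2 \left(-78\right) \frac{1}{12 - 78} = -28075 - 2 \left(-78\right) \frac{1}{-66} = -28075 - 2 \left(-78\right) \left(- \frac{1}{66}\right) = -28075 - \frac{26}{11} = - \frac{308851}{11}$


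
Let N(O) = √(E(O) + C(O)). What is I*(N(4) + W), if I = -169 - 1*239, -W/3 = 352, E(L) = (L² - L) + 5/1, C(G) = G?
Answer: 430848 - 408*√21 ≈ 4.2898e+5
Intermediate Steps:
E(L) = 5 + L² - L (E(L) = (L² - L) + 5*1 = (L² - L) + 5 = 5 + L² - L)
W = -1056 (W = -3*352 = -1056)
I = -408 (I = -169 - 239 = -408)
N(O) = √(5 + O²) (N(O) = √((5 + O² - O) + O) = √(5 + O²))
I*(N(4) + W) = -408*(√(5 + 4²) - 1056) = -408*(√(5 + 16) - 1056) = -408*(√21 - 1056) = -408*(-1056 + √21) = 430848 - 408*√21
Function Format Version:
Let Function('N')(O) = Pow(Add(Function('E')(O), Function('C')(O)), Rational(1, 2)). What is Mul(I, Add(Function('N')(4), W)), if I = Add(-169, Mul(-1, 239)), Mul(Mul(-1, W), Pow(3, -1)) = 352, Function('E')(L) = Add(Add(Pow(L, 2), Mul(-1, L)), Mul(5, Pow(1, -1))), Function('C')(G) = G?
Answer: Add(430848, Mul(-408, Pow(21, Rational(1, 2)))) ≈ 4.2898e+5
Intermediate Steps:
Function('E')(L) = Add(5, Pow(L, 2), Mul(-1, L)) (Function('E')(L) = Add(Add(Pow(L, 2), Mul(-1, L)), Mul(5, 1)) = Add(Add(Pow(L, 2), Mul(-1, L)), 5) = Add(5, Pow(L, 2), Mul(-1, L)))
W = -1056 (W = Mul(-3, 352) = -1056)
I = -408 (I = Add(-169, -239) = -408)
Function('N')(O) = Pow(Add(5, Pow(O, 2)), Rational(1, 2)) (Function('N')(O) = Pow(Add(Add(5, Pow(O, 2), Mul(-1, O)), O), Rational(1, 2)) = Pow(Add(5, Pow(O, 2)), Rational(1, 2)))
Mul(I, Add(Function('N')(4), W)) = Mul(-408, Add(Pow(Add(5, Pow(4, 2)), Rational(1, 2)), -1056)) = Mul(-408, Add(Pow(Add(5, 16), Rational(1, 2)), -1056)) = Mul(-408, Add(Pow(21, Rational(1, 2)), -1056)) = Mul(-408, Add(-1056, Pow(21, Rational(1, 2)))) = Add(430848, Mul(-408, Pow(21, Rational(1, 2))))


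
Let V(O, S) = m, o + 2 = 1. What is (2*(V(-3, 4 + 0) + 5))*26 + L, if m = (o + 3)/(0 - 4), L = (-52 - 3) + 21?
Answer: 200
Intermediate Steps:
o = -1 (o = -2 + 1 = -1)
L = -34 (L = -55 + 21 = -34)
m = -½ (m = (-1 + 3)/(0 - 4) = 2/(-4) = 2*(-¼) = -½ ≈ -0.50000)
V(O, S) = -½
(2*(V(-3, 4 + 0) + 5))*26 + L = (2*(-½ + 5))*26 - 34 = (2*(9/2))*26 - 34 = 9*26 - 34 = 234 - 34 = 200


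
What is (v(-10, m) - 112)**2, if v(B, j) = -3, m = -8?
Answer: 13225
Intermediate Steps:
(v(-10, m) - 112)**2 = (-3 - 112)**2 = (-115)**2 = 13225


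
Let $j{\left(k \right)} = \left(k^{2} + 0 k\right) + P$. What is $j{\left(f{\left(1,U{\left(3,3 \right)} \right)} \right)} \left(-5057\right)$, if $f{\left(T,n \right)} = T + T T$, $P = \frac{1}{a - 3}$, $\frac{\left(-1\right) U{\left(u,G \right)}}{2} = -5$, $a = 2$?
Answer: $-15171$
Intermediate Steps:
$U{\left(u,G \right)} = 10$ ($U{\left(u,G \right)} = \left(-2\right) \left(-5\right) = 10$)
$P = -1$ ($P = \frac{1}{2 - 3} = \frac{1}{-1} = -1$)
$f{\left(T,n \right)} = T + T^{2}$
$j{\left(k \right)} = -1 + k^{2}$ ($j{\left(k \right)} = \left(k^{2} + 0 k\right) - 1 = \left(k^{2} + 0\right) - 1 = k^{2} - 1 = -1 + k^{2}$)
$j{\left(f{\left(1,U{\left(3,3 \right)} \right)} \right)} \left(-5057\right) = \left(-1 + \left(1 \left(1 + 1\right)\right)^{2}\right) \left(-5057\right) = \left(-1 + \left(1 \cdot 2\right)^{2}\right) \left(-5057\right) = \left(-1 + 2^{2}\right) \left(-5057\right) = \left(-1 + 4\right) \left(-5057\right) = 3 \left(-5057\right) = -15171$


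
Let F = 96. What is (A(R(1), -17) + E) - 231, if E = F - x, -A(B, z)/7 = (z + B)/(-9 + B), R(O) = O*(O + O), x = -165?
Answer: 15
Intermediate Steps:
R(O) = 2*O² (R(O) = O*(2*O) = 2*O²)
A(B, z) = -7*(B + z)/(-9 + B) (A(B, z) = -7*(z + B)/(-9 + B) = -7*(B + z)/(-9 + B))
E = 261 (E = 96 - 1*(-165) = 96 + 165 = 261)
(A(R(1), -17) + E) - 231 = (7*(-2*1² - 1*(-17))/(-9 + 2*1²) + 261) - 231 = (7*(-2 + 17)/(-9 + 2*1) + 261) - 231 = (7*(-1*2 + 17)/(-9 + 2) + 261) - 231 = (7*(-2 + 17)/(-7) + 261) - 231 = (7*(-⅐)*15 + 261) - 231 = (-15 + 261) - 231 = 246 - 231 = 15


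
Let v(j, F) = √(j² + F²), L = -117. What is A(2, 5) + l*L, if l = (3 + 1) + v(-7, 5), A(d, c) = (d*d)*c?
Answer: -448 - 117*√74 ≈ -1454.5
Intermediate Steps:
A(d, c) = c*d² (A(d, c) = d²*c = c*d²)
v(j, F) = √(F² + j²)
l = 4 + √74 (l = (3 + 1) + √(5² + (-7)²) = 4 + √(25 + 49) = 4 + √74 ≈ 12.602)
A(2, 5) + l*L = 5*2² + (4 + √74)*(-117) = 5*4 + (-468 - 117*√74) = 20 + (-468 - 117*√74) = -448 - 117*√74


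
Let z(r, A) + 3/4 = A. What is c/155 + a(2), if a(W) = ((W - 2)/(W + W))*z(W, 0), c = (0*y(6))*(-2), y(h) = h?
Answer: 0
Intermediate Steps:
z(r, A) = -3/4 + A
c = 0 (c = (0*6)*(-2) = 0*(-2) = 0)
a(W) = -3*(-2 + W)/(8*W) (a(W) = ((W - 2)/(W + W))*(-3/4 + 0) = ((-2 + W)/((2*W)))*(-3/4) = ((-2 + W)*(1/(2*W)))*(-3/4) = ((-2 + W)/(2*W))*(-3/4) = -3*(-2 + W)/(8*W))
c/155 + a(2) = 0/155 + (3/8)*(2 - 1*2)/2 = 0*(1/155) + (3/8)*(1/2)*(2 - 2) = 0 + (3/8)*(1/2)*0 = 0 + 0 = 0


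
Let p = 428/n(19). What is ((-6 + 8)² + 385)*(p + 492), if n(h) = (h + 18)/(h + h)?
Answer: 13408052/37 ≈ 3.6238e+5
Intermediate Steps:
n(h) = (18 + h)/(2*h) (n(h) = (18 + h)/((2*h)) = (18 + h)*(1/(2*h)) = (18 + h)/(2*h))
p = 16264/37 (p = 428/(((½)*(18 + 19)/19)) = 428/(((½)*(1/19)*37)) = 428/(37/38) = 428*(38/37) = 16264/37 ≈ 439.57)
((-6 + 8)² + 385)*(p + 492) = ((-6 + 8)² + 385)*(16264/37 + 492) = (2² + 385)*(34468/37) = (4 + 385)*(34468/37) = 389*(34468/37) = 13408052/37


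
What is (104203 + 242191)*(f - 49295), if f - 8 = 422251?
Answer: 129192491816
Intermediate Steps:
f = 422259 (f = 8 + 422251 = 422259)
(104203 + 242191)*(f - 49295) = (104203 + 242191)*(422259 - 49295) = 346394*372964 = 129192491816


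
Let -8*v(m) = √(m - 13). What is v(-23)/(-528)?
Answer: I/704 ≈ 0.0014205*I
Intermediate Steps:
v(m) = -√(-13 + m)/8 (v(m) = -√(m - 13)/8 = -√(-13 + m)/8)
v(-23)/(-528) = -√(-13 - 23)/8/(-528) = -3*I/4*(-1/528) = I/704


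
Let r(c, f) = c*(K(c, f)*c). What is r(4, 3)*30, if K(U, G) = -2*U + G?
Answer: -2400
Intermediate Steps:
K(U, G) = G - 2*U
r(c, f) = c²*(f - 2*c) (r(c, f) = c*((f - 2*c)*c) = c*(c*(f - 2*c)) = c²*(f - 2*c))
r(4, 3)*30 = (4²*(3 - 2*4))*30 = (16*(3 - 8))*30 = (16*(-5))*30 = -80*30 = -2400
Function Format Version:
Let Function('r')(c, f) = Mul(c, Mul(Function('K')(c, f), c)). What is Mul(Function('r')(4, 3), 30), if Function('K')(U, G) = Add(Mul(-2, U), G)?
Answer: -2400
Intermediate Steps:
Function('K')(U, G) = Add(G, Mul(-2, U))
Function('r')(c, f) = Mul(Pow(c, 2), Add(f, Mul(-2, c))) (Function('r')(c, f) = Mul(c, Mul(Add(f, Mul(-2, c)), c)) = Mul(c, Mul(c, Add(f, Mul(-2, c)))) = Mul(Pow(c, 2), Add(f, Mul(-2, c))))
Mul(Function('r')(4, 3), 30) = Mul(Mul(Pow(4, 2), Add(3, Mul(-2, 4))), 30) = Mul(Mul(16, Add(3, -8)), 30) = Mul(Mul(16, -5), 30) = Mul(-80, 30) = -2400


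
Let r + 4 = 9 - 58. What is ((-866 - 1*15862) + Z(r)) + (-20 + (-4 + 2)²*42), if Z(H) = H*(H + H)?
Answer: -10962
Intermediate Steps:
r = -53 (r = -4 + (9 - 58) = -4 - 49 = -53)
Z(H) = 2*H² (Z(H) = H*(2*H) = 2*H²)
((-866 - 1*15862) + Z(r)) + (-20 + (-4 + 2)²*42) = ((-866 - 1*15862) + 2*(-53)²) + (-20 + (-4 + 2)²*42) = ((-866 - 15862) + 2*2809) + (-20 + (-2)²*42) = (-16728 + 5618) + (-20 + 4*42) = -11110 + (-20 + 168) = -11110 + 148 = -10962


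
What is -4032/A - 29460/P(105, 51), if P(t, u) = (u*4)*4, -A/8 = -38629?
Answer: -94868467/2626772 ≈ -36.116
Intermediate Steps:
A = 309032 (A = -8*(-38629) = 309032)
P(t, u) = 16*u (P(t, u) = (4*u)*4 = 16*u)
-4032/A - 29460/P(105, 51) = -4032/309032 - 29460/(16*51) = -4032*1/309032 - 29460/816 = -504/38629 - 29460*1/816 = -504/38629 - 2455/68 = -94868467/2626772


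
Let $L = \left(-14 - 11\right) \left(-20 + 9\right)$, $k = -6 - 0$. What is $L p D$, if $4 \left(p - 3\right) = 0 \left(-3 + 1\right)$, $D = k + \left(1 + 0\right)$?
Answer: $-4125$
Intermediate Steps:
$k = -6$ ($k = -6 + 0 = -6$)
$L = 275$ ($L = \left(-25\right) \left(-11\right) = 275$)
$D = -5$ ($D = -6 + \left(1 + 0\right) = -6 + 1 = -5$)
$p = 3$ ($p = 3 + \frac{0 \left(-3 + 1\right)}{4} = 3 + \frac{0 \left(-2\right)}{4} = 3 + \frac{1}{4} \cdot 0 = 3 + 0 = 3$)
$L p D = 275 \cdot 3 \left(-5\right) = 825 \left(-5\right) = -4125$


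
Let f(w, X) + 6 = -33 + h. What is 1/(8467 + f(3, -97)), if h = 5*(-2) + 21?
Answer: 1/8439 ≈ 0.00011850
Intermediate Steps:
h = 11 (h = -10 + 21 = 11)
f(w, X) = -28 (f(w, X) = -6 + (-33 + 11) = -6 - 22 = -28)
1/(8467 + f(3, -97)) = 1/(8467 - 28) = 1/8439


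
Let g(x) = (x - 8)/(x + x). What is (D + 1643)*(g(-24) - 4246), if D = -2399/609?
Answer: -12712922368/1827 ≈ -6.9584e+6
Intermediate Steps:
g(x) = (-8 + x)/(2*x) (g(x) = (-8 + x)/((2*x)) = (-8 + x)*(1/(2*x)) = (-8 + x)/(2*x))
D = -2399/609 (D = -2399*1/609 = -2399/609 ≈ -3.9392)
(D + 1643)*(g(-24) - 4246) = (-2399/609 + 1643)*((½)*(-8 - 24)/(-24) - 4246) = 998188*((½)*(-1/24)*(-32) - 4246)/609 = 998188*(⅔ - 4246)/609 = (998188/609)*(-12736/3) = -12712922368/1827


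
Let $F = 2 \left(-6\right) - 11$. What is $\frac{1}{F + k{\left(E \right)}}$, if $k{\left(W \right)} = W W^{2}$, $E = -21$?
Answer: $- \frac{1}{9284} \approx -0.00010771$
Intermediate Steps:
$k{\left(W \right)} = W^{3}$
$F = -23$ ($F = -12 - 11 = -23$)
$\frac{1}{F + k{\left(E \right)}} = \frac{1}{-23 + \left(-21\right)^{3}} = \frac{1}{-23 - 9261} = \frac{1}{-9284} = - \frac{1}{9284}$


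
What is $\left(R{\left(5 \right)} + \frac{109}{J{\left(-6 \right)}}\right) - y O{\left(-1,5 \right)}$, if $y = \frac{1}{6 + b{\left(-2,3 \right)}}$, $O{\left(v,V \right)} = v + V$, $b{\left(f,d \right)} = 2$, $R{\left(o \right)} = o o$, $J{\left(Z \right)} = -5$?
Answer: $\frac{27}{10} \approx 2.7$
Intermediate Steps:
$R{\left(o \right)} = o^{2}$
$O{\left(v,V \right)} = V + v$
$y = \frac{1}{8}$ ($y = \frac{1}{6 + 2} = \frac{1}{8} \approx 0.125$)
$\left(R{\left(5 \right)} + \frac{109}{J{\left(-6 \right)}}\right) - y O{\left(-1,5 \right)} = \left(5^{2} + \frac{109}{-5}\right) - \frac{5 - 1}{8} = \left(25 + 109 \left(- \frac{1}{5}\right)\right) - \frac{1}{8} \cdot 4 = \left(25 - \frac{109}{5}\right) - \frac{1}{2} = \frac{16}{5} - \frac{1}{2} = \frac{27}{10}$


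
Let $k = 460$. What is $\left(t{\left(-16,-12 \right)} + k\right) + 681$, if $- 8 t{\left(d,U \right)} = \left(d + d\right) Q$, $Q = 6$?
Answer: $1165$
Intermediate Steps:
$t{\left(d,U \right)} = - \frac{3 d}{2}$ ($t{\left(d,U \right)} = - \frac{\left(d + d\right) 6}{8} = - \frac{2 d 6}{8} = - \frac{12 d}{8} = - \frac{3 d}{2}$)
$\left(t{\left(-16,-12 \right)} + k\right) + 681 = \left(\left(- \frac{3}{2}\right) \left(-16\right) + 460\right) + 681 = \left(24 + 460\right) + 681 = 484 + 681 = 1165$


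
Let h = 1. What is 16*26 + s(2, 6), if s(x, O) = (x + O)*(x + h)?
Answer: 440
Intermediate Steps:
s(x, O) = (1 + x)*(O + x) (s(x, O) = (x + O)*(x + 1) = (O + x)*(1 + x) = (1 + x)*(O + x))
16*26 + s(2, 6) = 16*26 + (6 + 2 + 2² + 6*2) = 416 + (6 + 2 + 4 + 12) = 416 + 24 = 440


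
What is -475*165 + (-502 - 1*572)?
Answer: -79449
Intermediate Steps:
-475*165 + (-502 - 1*572) = -78375 + (-502 - 572) = -78375 - 1074 = -79449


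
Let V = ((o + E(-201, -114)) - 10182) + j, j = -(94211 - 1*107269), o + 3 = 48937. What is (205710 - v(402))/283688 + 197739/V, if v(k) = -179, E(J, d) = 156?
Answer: 3710856067/819007256 ≈ 4.5309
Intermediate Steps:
o = 48934 (o = -3 + 48937 = 48934)
j = 13058 (j = -(94211 - 107269) = -1*(-13058) = 13058)
V = 51966 (V = ((48934 + 156) - 10182) + 13058 = (49090 - 10182) + 13058 = 38908 + 13058 = 51966)
(205710 - v(402))/283688 + 197739/V = (205710 - 1*(-179))/283688 + 197739/51966 = (205710 + 179)*(1/283688) + 197739*(1/51966) = 205889*(1/283688) + 21971/5774 = 205889/283688 + 21971/5774 = 3710856067/819007256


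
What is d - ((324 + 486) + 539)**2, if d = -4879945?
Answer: -6699746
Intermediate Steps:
d - ((324 + 486) + 539)**2 = -4879945 - ((324 + 486) + 539)**2 = -4879945 - (810 + 539)**2 = -4879945 - 1*1349**2 = -4879945 - 1*1819801 = -4879945 - 1819801 = -6699746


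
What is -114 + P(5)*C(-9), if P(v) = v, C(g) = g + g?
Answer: -204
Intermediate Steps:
C(g) = 2*g
-114 + P(5)*C(-9) = -114 + 5*(2*(-9)) = -114 + 5*(-18) = -114 - 90 = -204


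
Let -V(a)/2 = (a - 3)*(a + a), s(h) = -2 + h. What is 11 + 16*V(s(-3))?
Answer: -2549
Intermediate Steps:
V(a) = -4*a*(-3 + a) (V(a) = -2*(a - 3)*(a + a) = -2*(-3 + a)*2*a = -4*a*(-3 + a))
11 + 16*V(s(-3)) = 11 + 16*(4*(-2 - 3)*(3 - (-2 - 3))) = 11 + 16*(4*(-5)*(3 - 1*(-5))) = 11 + 16*(4*(-5)*(3 + 5)) = 11 + 16*(4*(-5)*8) = 11 + 16*(-160) = 11 - 2560 = -2549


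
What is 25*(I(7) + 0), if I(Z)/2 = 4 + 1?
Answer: 250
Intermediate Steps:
I(Z) = 10 (I(Z) = 2*(4 + 1) = 2*5 = 10)
25*(I(7) + 0) = 25*(10 + 0) = 25*10 = 250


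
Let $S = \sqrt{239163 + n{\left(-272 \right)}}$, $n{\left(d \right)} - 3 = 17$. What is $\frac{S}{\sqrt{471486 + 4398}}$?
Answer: $\frac{\sqrt{3161760077}}{79314} \approx 0.70895$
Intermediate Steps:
$n{\left(d \right)} = 20$ ($n{\left(d \right)} = 3 + 17 = 20$)
$S = \sqrt{239183}$ ($S = \sqrt{239163 + 20} = \sqrt{239183} \approx 489.06$)
$\frac{S}{\sqrt{471486 + 4398}} = \frac{\sqrt{239183}}{\sqrt{471486 + 4398}} = \frac{\sqrt{239183}}{\sqrt{475884}} = \frac{\sqrt{239183}}{6 \sqrt{13219}} = \sqrt{239183} \frac{\sqrt{13219}}{79314} = \frac{\sqrt{3161760077}}{79314}$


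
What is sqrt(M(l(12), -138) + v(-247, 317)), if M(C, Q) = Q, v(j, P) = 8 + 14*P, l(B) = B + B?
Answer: 2*sqrt(1077) ≈ 65.635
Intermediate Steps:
l(B) = 2*B
sqrt(M(l(12), -138) + v(-247, 317)) = sqrt(-138 + (8 + 14*317)) = sqrt(-138 + (8 + 4438)) = sqrt(-138 + 4446) = sqrt(4308) = 2*sqrt(1077)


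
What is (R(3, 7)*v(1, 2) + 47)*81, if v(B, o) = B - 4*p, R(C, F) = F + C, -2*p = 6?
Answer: 14337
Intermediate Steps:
p = -3 (p = -1/2*6 = -3)
R(C, F) = C + F
v(B, o) = 12 + B (v(B, o) = B - 4*(-3) = B + 12 = 12 + B)
(R(3, 7)*v(1, 2) + 47)*81 = ((3 + 7)*(12 + 1) + 47)*81 = (10*13 + 47)*81 = (130 + 47)*81 = 177*81 = 14337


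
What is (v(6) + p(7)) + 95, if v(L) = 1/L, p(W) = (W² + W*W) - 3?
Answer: 1141/6 ≈ 190.17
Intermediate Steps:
p(W) = -3 + 2*W² (p(W) = (W² + W²) - 3 = 2*W² - 3 = -3 + 2*W²)
(v(6) + p(7)) + 95 = (1/6 + (-3 + 2*7²)) + 95 = (⅙ + (-3 + 2*49)) + 95 = (⅙ + (-3 + 98)) + 95 = (⅙ + 95) + 95 = 571/6 + 95 = 1141/6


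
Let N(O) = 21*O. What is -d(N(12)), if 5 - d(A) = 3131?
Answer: 3126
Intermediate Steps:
d(A) = -3126 (d(A) = 5 - 1*3131 = 5 - 3131 = -3126)
-d(N(12)) = -1*(-3126) = 3126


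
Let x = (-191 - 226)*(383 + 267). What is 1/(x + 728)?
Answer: -1/270322 ≈ -3.6993e-6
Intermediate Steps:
x = -271050 (x = -417*650 = -271050)
1/(x + 728) = 1/(-271050 + 728) = 1/(-270322) = -1/270322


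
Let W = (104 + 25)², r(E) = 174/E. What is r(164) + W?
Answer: 1364649/82 ≈ 16642.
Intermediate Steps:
W = 16641 (W = 129² = 16641)
r(164) + W = 174/164 + 16641 = 174*(1/164) + 16641 = 87/82 + 16641 = 1364649/82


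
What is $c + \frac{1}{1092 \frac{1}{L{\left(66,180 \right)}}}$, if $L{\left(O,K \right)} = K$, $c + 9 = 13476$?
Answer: $\frac{1225512}{91} \approx 13467.0$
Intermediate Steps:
$c = 13467$ ($c = -9 + 13476 = 13467$)
$c + \frac{1}{1092 \frac{1}{L{\left(66,180 \right)}}} = 13467 + \frac{1}{1092 \cdot \frac{1}{180}} = 13467 + \frac{1}{\frac{91}{15}} = 13467 + \frac{15}{91} = \frac{1225512}{91}$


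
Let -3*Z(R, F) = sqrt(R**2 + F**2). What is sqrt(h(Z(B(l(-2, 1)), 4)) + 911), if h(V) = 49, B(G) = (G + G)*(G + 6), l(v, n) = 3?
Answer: 8*sqrt(15) ≈ 30.984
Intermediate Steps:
B(G) = 2*G*(6 + G) (B(G) = (2*G)*(6 + G) = 2*G*(6 + G))
Z(R, F) = -sqrt(F**2 + R**2)/3 (Z(R, F) = -sqrt(R**2 + F**2)/3 = -sqrt(F**2 + R**2)/3)
sqrt(h(Z(B(l(-2, 1)), 4)) + 911) = sqrt(49 + 911) = sqrt(960) = 8*sqrt(15)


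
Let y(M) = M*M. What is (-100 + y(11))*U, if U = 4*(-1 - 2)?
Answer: -252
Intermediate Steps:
y(M) = M²
U = -12 (U = 4*(-3) = -12)
(-100 + y(11))*U = (-100 + 11²)*(-12) = (-100 + 121)*(-12) = 21*(-12) = -252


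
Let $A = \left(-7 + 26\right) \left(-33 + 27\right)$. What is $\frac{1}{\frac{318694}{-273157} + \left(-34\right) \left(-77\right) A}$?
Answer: $- \frac{273157}{81524571658} \approx -3.3506 \cdot 10^{-6}$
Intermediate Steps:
$A = -114$ ($A = 19 \left(-6\right) = -114$)
$\frac{1}{\frac{318694}{-273157} + \left(-34\right) \left(-77\right) A} = \frac{1}{\frac{318694}{-273157} + \left(-34\right) \left(-77\right) \left(-114\right)} = \frac{1}{318694 \left(- \frac{1}{273157}\right) + 2618 \left(-114\right)} = \frac{1}{- \frac{318694}{273157} - 298452} = \frac{1}{- \frac{81524571658}{273157}} = - \frac{273157}{81524571658}$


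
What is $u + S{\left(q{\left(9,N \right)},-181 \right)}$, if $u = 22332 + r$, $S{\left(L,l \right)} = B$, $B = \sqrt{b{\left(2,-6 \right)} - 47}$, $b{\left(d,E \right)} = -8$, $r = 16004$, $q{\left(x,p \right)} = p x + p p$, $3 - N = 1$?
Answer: $38336 + i \sqrt{55} \approx 38336.0 + 7.4162 i$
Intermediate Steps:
$N = 2$ ($N = 3 - 1 = 2$)
$q{\left(x,p \right)} = p^{2} + p x$ ($q{\left(x,p \right)} = p x + p^{2} = p^{2} + p x$)
$B = i \sqrt{55}$ ($B = \sqrt{-8 - 47} = \sqrt{-55} = i \sqrt{55} \approx 7.4162 i$)
$S{\left(L,l \right)} = i \sqrt{55}$
$u = 38336$ ($u = 22332 + 16004 = 38336$)
$u + S{\left(q{\left(9,N \right)},-181 \right)} = 38336 + i \sqrt{55}$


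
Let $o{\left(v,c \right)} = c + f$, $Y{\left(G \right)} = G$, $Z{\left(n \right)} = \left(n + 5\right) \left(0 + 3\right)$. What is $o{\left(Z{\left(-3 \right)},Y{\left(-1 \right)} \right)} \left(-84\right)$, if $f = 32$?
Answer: $-2604$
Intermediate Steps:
$Z{\left(n \right)} = 15 + 3 n$ ($Z{\left(n \right)} = \left(5 + n\right) 3 = 15 + 3 n$)
$o{\left(v,c \right)} = 32 + c$ ($o{\left(v,c \right)} = c + 32 = 32 + c$)
$o{\left(Z{\left(-3 \right)},Y{\left(-1 \right)} \right)} \left(-84\right) = \left(32 - 1\right) \left(-84\right) = 31 \left(-84\right) = -2604$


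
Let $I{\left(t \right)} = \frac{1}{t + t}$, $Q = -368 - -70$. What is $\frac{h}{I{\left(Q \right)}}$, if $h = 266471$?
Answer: $-158816716$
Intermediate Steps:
$Q = -298$ ($Q = -368 + 70 = -298$)
$I{\left(t \right)} = \frac{1}{2 t}$
$\frac{h}{I{\left(Q \right)}} = \frac{266471}{\frac{1}{2} \frac{1}{-298}} = \frac{266471}{\frac{1}{2} \left(- \frac{1}{298}\right)} = \frac{266471}{- \frac{1}{596}} = 266471 \left(-596\right) = -158816716$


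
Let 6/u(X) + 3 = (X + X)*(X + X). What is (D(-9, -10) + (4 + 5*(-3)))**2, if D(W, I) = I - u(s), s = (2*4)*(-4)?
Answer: 7388949681/16752649 ≈ 441.06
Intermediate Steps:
s = -32 (s = 8*(-4) = -32)
u(X) = 6/(-3 + 4*X**2) (u(X) = 6/(-3 + (X + X)*(X + X)) = 6/(-3 + (2*X)*(2*X)) = 6/(-3 + 4*X**2))
D(W, I) = -6/4093 + I (D(W, I) = I - 6/(-3 + 4*(-32)**2) = I - 6/(-3 + 4*1024) = I - 6/(-3 + 4096) = I - 6/4093 = -6/4093 + I)
(D(-9, -10) + (4 + 5*(-3)))**2 = ((-6/4093 - 10) + (4 + 5*(-3)))**2 = (-40936/4093 + (4 - 15))**2 = (-40936/4093 - 11)**2 = (-85959/4093)**2 = 7388949681/16752649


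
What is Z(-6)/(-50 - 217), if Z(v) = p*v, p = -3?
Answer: -6/89 ≈ -0.067416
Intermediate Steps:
Z(v) = -3*v
Z(-6)/(-50 - 217) = (-3*(-6))/(-50 - 217) = 18/(-267) = -1/267*18 = -6/89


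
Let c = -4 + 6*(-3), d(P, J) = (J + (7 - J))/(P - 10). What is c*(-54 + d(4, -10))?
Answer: 3641/3 ≈ 1213.7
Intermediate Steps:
d(P, J) = 7/(-10 + P)
c = -22 (c = -4 - 18 = -22)
c*(-54 + d(4, -10)) = -22*(-54 + 7/(-10 + 4)) = -22*(-54 + 7/(-6)) = -22*(-54 + 7*(-⅙)) = -22*(-54 - 7/6) = -22*(-331/6) = 3641/3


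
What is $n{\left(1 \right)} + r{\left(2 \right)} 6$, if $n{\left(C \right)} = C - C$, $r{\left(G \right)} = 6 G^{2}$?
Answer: $144$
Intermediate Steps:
$n{\left(C \right)} = 0$
$n{\left(1 \right)} + r{\left(2 \right)} 6 = 0 + 6 \cdot 2^{2} \cdot 6 = 0 + 6 \cdot 4 \cdot 6 = 0 + 24 \cdot 6 = 0 + 144 = 144$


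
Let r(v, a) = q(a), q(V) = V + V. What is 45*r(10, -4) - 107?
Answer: -467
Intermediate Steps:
q(V) = 2*V
r(v, a) = 2*a
45*r(10, -4) - 107 = 45*(2*(-4)) - 107 = 45*(-8) - 107 = -360 - 107 = -467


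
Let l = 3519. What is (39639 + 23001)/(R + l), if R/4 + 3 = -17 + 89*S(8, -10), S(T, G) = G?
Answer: -62640/121 ≈ -517.69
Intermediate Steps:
R = -3640 (R = -12 + 4*(-17 + 89*(-10)) = -12 + 4*(-17 - 890) = -12 + 4*(-907) = -12 - 3628 = -3640)
(39639 + 23001)/(R + l) = (39639 + 23001)/(-3640 + 3519) = 62640/(-121) = 62640*(-1/121) = -62640/121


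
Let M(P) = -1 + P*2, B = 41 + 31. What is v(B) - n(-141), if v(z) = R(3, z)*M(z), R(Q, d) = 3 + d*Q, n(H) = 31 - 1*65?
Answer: 31351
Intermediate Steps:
n(H) = -34 (n(H) = 31 - 65 = -34)
B = 72
R(Q, d) = 3 + Q*d
M(P) = -1 + 2*P
v(z) = (-1 + 2*z)*(3 + 3*z) (v(z) = (3 + 3*z)*(-1 + 2*z) = (-1 + 2*z)*(3 + 3*z))
v(B) - n(-141) = 3*(1 + 72)*(-1 + 2*72) - 1*(-34) = 3*73*(-1 + 144) + 34 = 3*73*143 + 34 = 31317 + 34 = 31351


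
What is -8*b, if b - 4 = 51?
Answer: -440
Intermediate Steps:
b = 55 (b = 4 + 51 = 55)
-8*b = -8*55 = -440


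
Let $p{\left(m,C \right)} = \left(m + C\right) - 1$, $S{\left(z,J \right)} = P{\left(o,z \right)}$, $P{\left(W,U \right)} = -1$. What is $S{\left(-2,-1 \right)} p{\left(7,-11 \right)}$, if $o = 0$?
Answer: $5$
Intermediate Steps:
$S{\left(z,J \right)} = -1$
$p{\left(m,C \right)} = -1 + C + m$ ($p{\left(m,C \right)} = \left(C + m\right) - 1 = -1 + C + m$)
$S{\left(-2,-1 \right)} p{\left(7,-11 \right)} = - (-1 - 11 + 7) = \left(-1\right) \left(-5\right) = 5$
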